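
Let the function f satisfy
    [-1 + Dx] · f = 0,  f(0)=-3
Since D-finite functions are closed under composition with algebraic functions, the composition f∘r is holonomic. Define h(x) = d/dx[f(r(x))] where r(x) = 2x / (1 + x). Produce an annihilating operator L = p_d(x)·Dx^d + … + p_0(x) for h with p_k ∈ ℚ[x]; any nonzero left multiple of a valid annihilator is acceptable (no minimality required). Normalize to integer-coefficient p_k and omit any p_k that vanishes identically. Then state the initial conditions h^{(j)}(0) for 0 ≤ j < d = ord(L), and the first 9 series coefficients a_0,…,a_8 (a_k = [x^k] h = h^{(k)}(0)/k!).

L = -2·x + (-1 - 2·x - x^2)·Dx  (order 1).
h: a_k = -6, 0, 6, -8, 6, -8/5, -10/3, 256/35, -142/15, …
ICs: h(0) = -6.

f: a_k = -3, -3, -3/2, -1/2, -1/8, -1/40, -1/240, -1/1680, -1/13440, …
h₀=f(r): pull back L_f along r ⇒ L₀.
h=h₀': d/dx-closure on L₀ ⇒ L.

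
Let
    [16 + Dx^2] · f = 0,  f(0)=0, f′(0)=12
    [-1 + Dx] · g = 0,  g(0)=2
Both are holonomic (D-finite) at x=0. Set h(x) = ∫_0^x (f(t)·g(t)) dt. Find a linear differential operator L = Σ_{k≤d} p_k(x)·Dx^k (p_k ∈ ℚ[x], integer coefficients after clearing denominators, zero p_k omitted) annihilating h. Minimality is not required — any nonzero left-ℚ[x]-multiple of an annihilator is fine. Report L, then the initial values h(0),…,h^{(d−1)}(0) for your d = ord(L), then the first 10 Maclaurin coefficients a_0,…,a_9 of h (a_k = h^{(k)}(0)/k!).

f: a_k = 0, 12, 0, -32, 0, 128/5, 0, -1024/105, 0, 2048/945, …
g: a_k = 2, 2, 1, 1/3, 1/12, 1/60, 1/360, 1/2520, 1/20160, 1/181440, …
Product ⇒ symmetric product L₀, ord ≤ 2.
∫: right-multiply L₀ by Dx.
L = 17·Dx - 2·Dx^2 + Dx^3  (order 3).
h: a_k = 0, 0, 12, 8, -13, -12, 101/30, 611/105, 727/1680, -23/18, …
ICs: h(0) = 0, h′(0) = 0, h′′(0) = 24.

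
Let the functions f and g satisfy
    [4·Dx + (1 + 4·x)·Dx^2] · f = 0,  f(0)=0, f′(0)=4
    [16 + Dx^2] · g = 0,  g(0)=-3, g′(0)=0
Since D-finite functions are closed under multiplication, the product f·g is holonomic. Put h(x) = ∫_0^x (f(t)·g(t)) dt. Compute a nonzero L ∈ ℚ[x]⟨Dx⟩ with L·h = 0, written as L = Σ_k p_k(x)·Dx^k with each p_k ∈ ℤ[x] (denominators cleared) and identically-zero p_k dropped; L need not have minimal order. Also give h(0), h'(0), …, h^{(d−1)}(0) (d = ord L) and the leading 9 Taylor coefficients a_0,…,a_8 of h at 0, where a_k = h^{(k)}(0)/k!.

L = (-768 + 6144·x + 77824·x^2 + 262144·x^3 + 262144·x^4)·Dx + (256 + 5120·x + 24576·x^2 + 32768·x^3)·Dx^2 + (1280·x + 10752·x^2 + 32768·x^3 + 32768·x^4)·Dx^3 + (16 + 320·x + 1536·x^2 + 2048·x^3)·Dx^4 + (3 + 56·x + 368·x^2 + 1024·x^3 + 1024·x^4)·Dx^5  (order 5).
h: a_k = 0, 0, -6, 8, 8, 0, -192/5, 768/7, -11904/35, …
ICs: h(0) = 0, h′(0) = 0, h′′(0) = -12, h′′′(0) = 48, h′′′′(0) = 192.

f: a_k = 0, 4, -8, 64/3, -64, 1024/5, -2048/3, 16384/7, -8192, …
g: a_k = -3, 0, 24, 0, -32, 0, 256/15, 0, -512/105, …
L₀ := L_f ⊗_s L_g (sym. prod.), ord ≤ 4.
h=∫h₀ ⇒ L = L₀·Dx.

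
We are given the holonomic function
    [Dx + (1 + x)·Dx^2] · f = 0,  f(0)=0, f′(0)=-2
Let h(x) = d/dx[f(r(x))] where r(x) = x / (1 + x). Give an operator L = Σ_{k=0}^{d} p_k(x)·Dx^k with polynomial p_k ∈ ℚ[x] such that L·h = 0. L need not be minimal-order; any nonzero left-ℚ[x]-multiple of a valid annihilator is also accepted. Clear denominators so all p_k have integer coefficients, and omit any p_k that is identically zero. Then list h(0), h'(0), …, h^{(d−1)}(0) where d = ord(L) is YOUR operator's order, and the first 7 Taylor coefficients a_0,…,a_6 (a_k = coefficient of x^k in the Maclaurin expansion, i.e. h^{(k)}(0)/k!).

L = (3 + 4·x) + (1 + 3·x + 2·x^2)·Dx  (order 1).
h: a_k = -2, 6, -14, 30, -62, 126, -254, …
ICs: h(0) = -2.

f: a_k = 0, -2, 1, -2/3, 1/2, -2/5, 1/3, …
L₀ from L_f via x↦r, Dx↦r'^{-1}Dx.
Derive L from L₀ (diff closure).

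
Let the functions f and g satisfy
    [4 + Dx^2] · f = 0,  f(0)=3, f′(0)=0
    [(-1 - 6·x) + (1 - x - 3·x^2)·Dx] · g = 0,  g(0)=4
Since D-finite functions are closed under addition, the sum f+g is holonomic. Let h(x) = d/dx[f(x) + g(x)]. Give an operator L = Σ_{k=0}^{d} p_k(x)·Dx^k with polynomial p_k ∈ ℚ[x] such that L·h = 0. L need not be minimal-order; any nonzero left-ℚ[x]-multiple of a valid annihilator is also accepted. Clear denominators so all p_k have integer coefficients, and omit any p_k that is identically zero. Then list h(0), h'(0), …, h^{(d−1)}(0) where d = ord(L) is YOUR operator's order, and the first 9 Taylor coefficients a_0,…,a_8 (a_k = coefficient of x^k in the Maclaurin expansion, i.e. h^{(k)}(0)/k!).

f: a_k = 3, 0, -6, 0, 2, 0, -4/15, 0, 2/105, …
g: a_k = 4, 4, 16, 28, 76, 160, 388, 868, 2032, …
Sum ⇒ L₀ = lclm(L_f,L_g) in ℚ(x)⟨Dx⟩.
h=h₀': d/dx-closure on L₀ ⇒ L.
L = (976 + 5056·x + 17104·x^2 + 11760·x^3 + 18720·x^4 + 3888·x^5 + 3888·x^6) + (-92 - 516·x + 372·x^2 + 1232·x^3 + 2280·x^4 + 3240·x^5 + 1512·x^6 + 1296·x^7)·Dx + (244 + 1264·x + 4276·x^2 + 2940·x^3 + 4680·x^4 + 972·x^5 + 972·x^6)·Dx^2 + (-23 - 129·x + 93·x^2 + 308·x^3 + 570·x^4 + 810·x^5 + 378·x^6 + 324·x^7)·Dx^3  (order 3).
h: a_k = 4, 20, 84, 312, 800, 11632/5, 6076, 1706896/105, 41724, …
ICs: h(0) = 4, h′(0) = 20, h′′(0) = 168.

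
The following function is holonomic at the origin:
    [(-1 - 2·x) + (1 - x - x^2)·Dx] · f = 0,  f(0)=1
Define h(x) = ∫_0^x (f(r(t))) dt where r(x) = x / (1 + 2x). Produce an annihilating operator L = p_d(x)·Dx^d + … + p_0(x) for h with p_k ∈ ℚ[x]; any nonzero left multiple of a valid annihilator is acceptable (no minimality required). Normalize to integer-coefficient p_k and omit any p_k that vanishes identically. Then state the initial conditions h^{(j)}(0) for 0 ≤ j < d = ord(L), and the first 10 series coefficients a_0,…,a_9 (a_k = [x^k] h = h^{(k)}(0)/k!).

L = (-1 - 4·x)·Dx + (1 + 5·x + 7·x^2 + 2·x^3)·Dx^2  (order 2).
h: a_k = 0, 1, 1/2, 0, -1/4, 3/5, -4/3, 3, -55/8, 16, …
ICs: h(0) = 0, h′(0) = 1.

f: a_k = 1, 1, 2, 3, 5, 8, 13, 21, 34, 55, …
Substitute x→r, Dx→(1/r')Dx; clear ⇒ L₀.
∫: right-multiply L₀ by Dx.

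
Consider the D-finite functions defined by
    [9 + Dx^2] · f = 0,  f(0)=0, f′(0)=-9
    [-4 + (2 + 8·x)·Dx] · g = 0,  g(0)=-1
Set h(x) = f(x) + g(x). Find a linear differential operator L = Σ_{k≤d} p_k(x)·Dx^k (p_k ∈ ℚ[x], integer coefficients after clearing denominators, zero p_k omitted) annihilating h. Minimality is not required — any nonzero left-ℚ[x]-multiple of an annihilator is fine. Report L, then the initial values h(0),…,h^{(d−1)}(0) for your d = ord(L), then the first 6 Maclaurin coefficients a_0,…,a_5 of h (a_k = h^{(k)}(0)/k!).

L = (-378 - 1296·x - 2592·x^2) + (45 + 828·x + 3888·x^2 + 5184·x^3)·Dx + (-42 - 144·x - 288·x^2)·Dx^2 + (5 + 92·x + 432·x^2 + 576·x^3)·Dx^3  (order 3).
h: a_k = -1, -11, 2, 19/2, 10, -1363/40, …
ICs: h(0) = -1, h′(0) = -11, h′′(0) = 4.

f: a_k = 0, -9, 0, 27/2, 0, -243/40, …
g: a_k = -1, -2, 2, -4, 10, -28, …
f+g: L₀ = lclm(L_f,L_g), ord ≤ 2+1.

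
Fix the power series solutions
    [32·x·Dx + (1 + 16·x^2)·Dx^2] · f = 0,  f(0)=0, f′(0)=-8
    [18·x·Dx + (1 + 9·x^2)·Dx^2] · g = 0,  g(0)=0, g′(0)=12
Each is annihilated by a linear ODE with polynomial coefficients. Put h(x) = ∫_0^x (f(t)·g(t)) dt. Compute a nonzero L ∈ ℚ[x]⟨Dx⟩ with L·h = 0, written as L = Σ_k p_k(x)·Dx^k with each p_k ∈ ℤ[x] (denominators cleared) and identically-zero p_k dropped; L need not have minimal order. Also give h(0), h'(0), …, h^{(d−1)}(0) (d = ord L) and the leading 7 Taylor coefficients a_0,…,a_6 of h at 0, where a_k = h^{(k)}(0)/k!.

L = (-3456·x - 144000·x^3 - 1327104·x^5 + 4147200·x^7 + 71663616·x^9)·Dx^2 + (-100 - 11532·x^2 - 259200·x^4 - 1161216·x^6 + 14515200·x^8 + 107495424·x^10)·Dx^3 + (-200·x - 7880·x^3 - 86400·x^5 + 194112·x^7 + 8294400·x^9 + 35831808·x^11)·Dx^4 + (-1 - 50·x^2 - 769·x^4 + 110736·x^8 + 1036800·x^10 + 2985984·x^12)·Dx^5  (order 5).
h: a_k = 0, 0, 0, -32, 0, 160, 0, …
ICs: h(0) = 0, h′(0) = 0, h′′(0) = 0, h′′′(0) = -192, h′′′′(0) = 0.

f: a_k = 0, -8, 0, 128/3, 0, -2048/5, 0, …
g: a_k = 0, 12, 0, -36, 0, 972/5, 0, …
L₀ := L_f ⊗_s L_g (sym. prod.), ord ≤ 4.
h=∫h₀ ⇒ L = L₀·Dx.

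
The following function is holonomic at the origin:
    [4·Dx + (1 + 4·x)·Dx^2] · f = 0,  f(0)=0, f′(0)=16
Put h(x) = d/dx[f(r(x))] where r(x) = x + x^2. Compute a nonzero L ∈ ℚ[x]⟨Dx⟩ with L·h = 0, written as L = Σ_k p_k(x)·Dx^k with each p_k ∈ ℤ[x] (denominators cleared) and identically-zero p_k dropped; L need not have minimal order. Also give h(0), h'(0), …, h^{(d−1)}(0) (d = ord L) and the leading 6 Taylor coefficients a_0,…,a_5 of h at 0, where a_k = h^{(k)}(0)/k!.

f: a_k = 0, 16, -32, 256/3, -256, 4096/5, …
h₀=f(r): pull back L_f along r ⇒ L₀.
Differentiate: ansatz ord ≤ ord L₀ ⇒ L.
L = 2 + (1 + 2·x)·Dx  (order 1).
h: a_k = 16, -32, 64, -128, 256, -512, …
ICs: h(0) = 16.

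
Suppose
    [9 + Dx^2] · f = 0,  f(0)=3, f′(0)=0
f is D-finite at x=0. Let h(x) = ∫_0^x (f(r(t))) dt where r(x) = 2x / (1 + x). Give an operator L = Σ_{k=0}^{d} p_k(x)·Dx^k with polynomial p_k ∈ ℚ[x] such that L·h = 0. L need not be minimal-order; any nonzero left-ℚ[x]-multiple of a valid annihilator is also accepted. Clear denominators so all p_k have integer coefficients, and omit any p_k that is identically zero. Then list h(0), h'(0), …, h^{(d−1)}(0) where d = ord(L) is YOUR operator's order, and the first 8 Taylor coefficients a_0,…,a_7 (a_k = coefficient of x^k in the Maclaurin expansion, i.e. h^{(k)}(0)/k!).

L = 36·Dx + (2 + 6·x + 6·x^2 + 2·x^3)·Dx^2 + (1 + 4·x + 6·x^2 + 4·x^3 + x^4)·Dx^3  (order 3).
h: a_k = 0, 3, 0, -18, 27, 0, -72, 5778/35, …
ICs: h(0) = 0, h′(0) = 3, h′′(0) = 0.

f: a_k = 3, 0, -27/2, 0, 81/8, 0, -243/80, 0, …
Substitute x→r, Dx→(1/r')Dx; clear ⇒ L₀.
h=∫h₀ ⇒ L = L₀·Dx.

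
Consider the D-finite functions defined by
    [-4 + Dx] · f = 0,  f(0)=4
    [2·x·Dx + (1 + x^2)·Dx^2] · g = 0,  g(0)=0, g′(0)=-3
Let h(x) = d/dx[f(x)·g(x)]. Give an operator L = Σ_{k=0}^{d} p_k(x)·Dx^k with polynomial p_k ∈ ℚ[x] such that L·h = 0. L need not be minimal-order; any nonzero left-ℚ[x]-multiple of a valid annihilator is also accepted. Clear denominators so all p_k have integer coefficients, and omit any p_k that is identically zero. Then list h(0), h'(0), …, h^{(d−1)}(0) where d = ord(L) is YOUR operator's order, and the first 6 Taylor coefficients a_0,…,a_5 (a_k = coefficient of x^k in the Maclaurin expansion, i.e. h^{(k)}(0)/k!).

f: a_k = 4, 16, 32, 128/3, 128/3, 512/15, …
g: a_k = 0, -3, 0, 1, 0, -3/5, …
Product ⇒ symmetric product L₀, ord ≤ 2.
Derive L from L₀ (diff closure).
L = (28 - 32·x + 76·x^2 - 32·x^3 + 32·x^4) + (-15 + 12·x - 35·x^2 + 12·x^3 - 16·x^4)·Dx + (2 - x + 4·x^2 - x^3 + 2·x^4)·Dx^2  (order 2).
h: a_k = -12, -96, -276, -448, -492, -416, …
ICs: h(0) = -12, h′(0) = -96.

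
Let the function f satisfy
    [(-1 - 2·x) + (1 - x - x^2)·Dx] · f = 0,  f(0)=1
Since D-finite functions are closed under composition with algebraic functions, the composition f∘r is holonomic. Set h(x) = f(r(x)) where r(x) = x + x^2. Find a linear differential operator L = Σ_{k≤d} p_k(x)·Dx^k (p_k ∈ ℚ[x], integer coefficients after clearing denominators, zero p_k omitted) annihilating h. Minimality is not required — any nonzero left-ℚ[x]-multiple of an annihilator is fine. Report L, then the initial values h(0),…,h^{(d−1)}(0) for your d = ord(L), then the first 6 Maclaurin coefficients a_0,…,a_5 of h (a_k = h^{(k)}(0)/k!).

f: a_k = 1, 1, 2, 3, 5, 8, …
Change of var in L_f (x↦r) gives L₀.
L = (1 + 4·x + 6·x^2 + 4·x^3) + (-1 + x + 2·x^2 + 2·x^3 + x^4)·Dx  (order 1).
h: a_k = 1, 1, 3, 7, 16, 37, …
ICs: h(0) = 1.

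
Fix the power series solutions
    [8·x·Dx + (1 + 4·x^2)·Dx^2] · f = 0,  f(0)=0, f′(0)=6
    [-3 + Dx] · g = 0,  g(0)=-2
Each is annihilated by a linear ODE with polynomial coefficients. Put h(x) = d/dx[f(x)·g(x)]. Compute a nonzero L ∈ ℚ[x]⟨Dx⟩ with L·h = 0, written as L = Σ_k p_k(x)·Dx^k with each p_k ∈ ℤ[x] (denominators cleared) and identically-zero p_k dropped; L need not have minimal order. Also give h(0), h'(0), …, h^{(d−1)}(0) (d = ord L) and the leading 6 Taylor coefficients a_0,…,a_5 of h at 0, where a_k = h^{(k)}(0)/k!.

L = (3 - 144·x + 504·x^2 - 576·x^3 + 432·x^4) + (-10 + 72·x - 240·x^2 + 288·x^3 - 288·x^4)·Dx + (3 - 8·x + 24·x^2 - 32·x^3 + 48·x^4)·Dx^2  (order 2).
h: a_k = -12, -72, -114, -24, -69/2, -405, …
ICs: h(0) = -12, h′(0) = -72.

f: a_k = 0, 6, 0, -8, 0, 96/5, …
g: a_k = -2, -6, -9, -9, -27/4, -81/20, …
Product ⇒ symmetric product L₀, ord ≤ 2.
Differentiate: ansatz ord ≤ ord L₀ ⇒ L.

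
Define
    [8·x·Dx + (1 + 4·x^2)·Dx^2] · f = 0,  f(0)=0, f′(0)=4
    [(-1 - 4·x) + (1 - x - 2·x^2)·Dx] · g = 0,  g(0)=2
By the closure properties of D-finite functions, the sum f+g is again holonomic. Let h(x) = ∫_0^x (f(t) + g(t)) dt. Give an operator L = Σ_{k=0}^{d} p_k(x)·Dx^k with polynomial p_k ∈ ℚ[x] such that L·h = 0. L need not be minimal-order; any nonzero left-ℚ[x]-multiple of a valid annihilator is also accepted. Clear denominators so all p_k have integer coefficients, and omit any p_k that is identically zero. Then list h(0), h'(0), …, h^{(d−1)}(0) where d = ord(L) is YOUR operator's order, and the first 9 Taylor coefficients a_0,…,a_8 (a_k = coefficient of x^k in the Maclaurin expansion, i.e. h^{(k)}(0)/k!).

L = (24 - 96·x - 864·x^2 - 1536·x^3 - 3264·x^4 - 768·x^6)·Dx^2 + (-19 - 80·x - 100·x^2 - 544·x^3 - 1424·x^4 - 2368·x^5 - 192·x^6 - 768·x^7)·Dx^3 + (3 + 7·x + 32·x^2 - 28·x^3 + 24·x^4 - 240·x^5 - 256·x^6 - 64·x^7 - 128·x^8)·Dx^4  (order 4).
h: a_k = 0, 2, 3, 2, 7/6, 22/5, 137/15, 86/7, 467/28, …
ICs: h(0) = 0, h′(0) = 2, h′′(0) = 6, h′′′(0) = 12.

f: a_k = 0, 4, 0, -16/3, 0, 64/5, 0, -256/7, 0, …
g: a_k = 2, 2, 6, 10, 22, 42, 86, 170, 342, …
Sum ⇒ L₀ = lclm(L_f,L_g) in ℚ(x)⟨Dx⟩.
h=∫₀ˣh₀: take L = L₀·Dx.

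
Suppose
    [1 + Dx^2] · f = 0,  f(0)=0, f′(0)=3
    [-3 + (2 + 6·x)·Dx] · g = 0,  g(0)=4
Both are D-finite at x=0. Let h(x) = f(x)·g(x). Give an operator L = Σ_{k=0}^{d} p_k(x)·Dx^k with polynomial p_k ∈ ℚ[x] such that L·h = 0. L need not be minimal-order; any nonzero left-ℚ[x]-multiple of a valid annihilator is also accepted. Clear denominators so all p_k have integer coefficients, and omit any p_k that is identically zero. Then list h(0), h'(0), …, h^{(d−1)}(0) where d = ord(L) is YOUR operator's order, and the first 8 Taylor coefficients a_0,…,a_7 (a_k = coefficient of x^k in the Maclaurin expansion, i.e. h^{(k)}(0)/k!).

f: a_k = 0, 3, 0, -1/2, 0, 1/40, 0, -1/1680, …
g: a_k = 4, 6, -9/2, 27/4, -405/32, 1701/64, -15309/256, 72171/512, …
h₀=f·g: eliminate ⇒ L₀, order ≤ 2·1.
L = (31 + 24·x + 36·x^2) + (-12 - 36·x)·Dx + (4 + 24·x + 36·x^2)·Dx^2  (order 2).
h: a_k = 0, 12, 18, -31/2, 69/4, -5699/160, 24483/320, -4655323/26880, …
ICs: h(0) = 0, h′(0) = 12.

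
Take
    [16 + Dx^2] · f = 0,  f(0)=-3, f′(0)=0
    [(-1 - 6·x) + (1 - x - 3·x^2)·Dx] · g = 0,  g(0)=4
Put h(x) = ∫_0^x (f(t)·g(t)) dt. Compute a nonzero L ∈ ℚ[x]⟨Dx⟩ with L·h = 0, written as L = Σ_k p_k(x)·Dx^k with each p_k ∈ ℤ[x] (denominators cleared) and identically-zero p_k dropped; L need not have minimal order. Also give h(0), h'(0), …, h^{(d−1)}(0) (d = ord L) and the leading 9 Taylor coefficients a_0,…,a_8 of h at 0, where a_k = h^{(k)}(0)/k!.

L = (-10 + 16·x + 48·x^2)·Dx + (2 + 12·x)·Dx^2 + (-1 + x + 3·x^2)·Dx^3  (order 3).
h: a_k = 0, -12, -6, 16, 3, 28/5, 32/3, 3244/105, 1531/30, …
ICs: h(0) = 0, h′(0) = -12, h′′(0) = -12.

f: a_k = -3, 0, 24, 0, -32, 0, 256/15, 0, -512/105, …
g: a_k = 4, 4, 16, 28, 76, 160, 388, 868, 2032, …
Sym-product of L_f,L_g gives L₀ (≤ ord 2).
Integrate: L := L₀·Dx.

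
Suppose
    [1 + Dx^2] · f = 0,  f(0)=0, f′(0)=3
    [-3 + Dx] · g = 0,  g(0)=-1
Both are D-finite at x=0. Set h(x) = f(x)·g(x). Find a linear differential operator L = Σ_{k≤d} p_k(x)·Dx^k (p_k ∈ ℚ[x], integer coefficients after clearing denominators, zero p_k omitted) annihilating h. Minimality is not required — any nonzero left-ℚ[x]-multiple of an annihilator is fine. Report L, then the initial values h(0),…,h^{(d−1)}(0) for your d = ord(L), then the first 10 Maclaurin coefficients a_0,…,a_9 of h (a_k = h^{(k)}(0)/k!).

f: a_k = 0, 3, 0, -1/2, 0, 1/40, 0, -1/1680, 0, 1/120960, …
g: a_k = -1, -3, -9/2, -9/2, -27/8, -81/40, -81/80, -243/560, -729/4480, -243/4480, …
Product ⇒ symmetric product L₀, ord ≤ 2.
L = 10 - 6·Dx + Dx^2  (order 2).
h: a_k = 0, -3, -9, -13, -12, -79/10, -39/10, -307/210, -2/5, -481/7560, …
ICs: h(0) = 0, h′(0) = -3.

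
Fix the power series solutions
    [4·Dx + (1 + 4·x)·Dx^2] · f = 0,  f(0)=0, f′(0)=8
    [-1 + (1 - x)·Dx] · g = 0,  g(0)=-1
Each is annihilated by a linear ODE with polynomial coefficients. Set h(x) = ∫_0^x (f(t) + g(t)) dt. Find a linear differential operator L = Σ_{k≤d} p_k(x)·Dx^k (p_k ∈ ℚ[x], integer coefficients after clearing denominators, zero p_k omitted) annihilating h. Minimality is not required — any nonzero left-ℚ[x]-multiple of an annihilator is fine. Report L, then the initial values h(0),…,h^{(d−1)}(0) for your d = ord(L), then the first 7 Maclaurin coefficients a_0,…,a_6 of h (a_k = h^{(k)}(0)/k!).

f: a_k = 0, 8, -16, 128/3, -128, 2048/5, -4096/3, …
g: a_k = -1, -1, -1, -1, -1, -1, -1, …
Weyl lclm of L_f,L_g ⇒ L₀ (ord ≤ 3).
∫: right-multiply L₀ by Dx.
L = (-44 - 16·x)·Dx^2 + (13 - 56·x - 32·x^2)·Dx^3 + (3 + 11·x - 6·x^2 - 8·x^3)·Dx^4  (order 4).
h: a_k = 0, -1, 7/2, -17/3, 125/12, -129/5, 681/10, …
ICs: h(0) = 0, h′(0) = -1, h′′(0) = 7, h′′′(0) = -34.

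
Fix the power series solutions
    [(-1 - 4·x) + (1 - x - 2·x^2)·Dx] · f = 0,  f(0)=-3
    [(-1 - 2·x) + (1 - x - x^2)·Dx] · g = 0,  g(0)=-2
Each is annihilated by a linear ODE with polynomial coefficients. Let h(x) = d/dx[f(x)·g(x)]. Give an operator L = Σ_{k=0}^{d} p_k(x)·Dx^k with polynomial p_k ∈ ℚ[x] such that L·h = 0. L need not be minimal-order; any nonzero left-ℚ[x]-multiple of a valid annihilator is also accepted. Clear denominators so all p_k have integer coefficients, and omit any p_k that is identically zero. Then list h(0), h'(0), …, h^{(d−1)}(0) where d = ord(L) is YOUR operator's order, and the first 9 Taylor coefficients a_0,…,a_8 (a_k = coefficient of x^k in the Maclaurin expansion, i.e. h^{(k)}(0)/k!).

L = (12 + 6·x - 36·x^2 - 112·x^3 + 36·x^4 + 180·x^5 + 80·x^6) + (-2 + 21·x^2 - 8·x^3 - 50·x^4 + 3·x^5 + 42·x^6 + 16·x^7)·Dx  (order 1).
h: a_k = 12, 72, 234, 720, 1920, 4932, 12012, 28512, 65934, …
ICs: h(0) = 12.

f: a_k = -3, -3, -9, -15, -33, -63, -129, -255, -513, …
g: a_k = -2, -2, -4, -6, -10, -16, -26, -42, -68, …
f·g: L₀ = L_f ⊗_s L_g, ord ≤ 1·1.
Differentiate: ansatz ord ≤ ord L₀ ⇒ L.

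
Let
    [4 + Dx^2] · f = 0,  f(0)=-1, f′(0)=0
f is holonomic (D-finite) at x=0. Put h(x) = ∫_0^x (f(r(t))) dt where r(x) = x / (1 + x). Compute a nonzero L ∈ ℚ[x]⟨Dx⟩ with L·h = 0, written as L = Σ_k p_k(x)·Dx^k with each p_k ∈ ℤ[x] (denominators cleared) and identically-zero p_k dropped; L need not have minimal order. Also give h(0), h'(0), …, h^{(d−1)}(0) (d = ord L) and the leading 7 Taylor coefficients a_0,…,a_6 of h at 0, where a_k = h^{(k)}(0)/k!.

L = 4·Dx + (2 + 6·x + 6·x^2 + 2·x^3)·Dx^2 + (1 + 4·x + 6·x^2 + 4·x^3 + x^4)·Dx^3  (order 3).
h: a_k = 0, -1, 0, 2/3, -1, 16/15, -8/9, …
ICs: h(0) = 0, h′(0) = -1, h′′(0) = 0.

f: a_k = -1, 0, 2, 0, -2/3, 0, 4/45, …
Substitute x→r, Dx→(1/r')Dx; clear ⇒ L₀.
Integrate: L := L₀·Dx.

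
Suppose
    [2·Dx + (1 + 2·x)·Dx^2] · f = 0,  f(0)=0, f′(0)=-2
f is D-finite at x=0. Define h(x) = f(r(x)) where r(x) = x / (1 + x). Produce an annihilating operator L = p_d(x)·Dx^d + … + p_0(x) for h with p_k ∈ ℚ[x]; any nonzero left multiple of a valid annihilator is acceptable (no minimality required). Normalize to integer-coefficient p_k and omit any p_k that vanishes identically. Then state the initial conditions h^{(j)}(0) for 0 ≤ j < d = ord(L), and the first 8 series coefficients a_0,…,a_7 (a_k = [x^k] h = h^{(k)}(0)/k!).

f: a_k = 0, -2, 2, -8/3, 4, -32/5, 32/3, -128/7, …
Change of var in L_f (x↦r) gives L₀.
L = (4 + 6·x)·Dx + (1 + 4·x + 3·x^2)·Dx^2  (order 2).
h: a_k = 0, -2, 4, -26/3, 20, -242/5, 364/3, -2186/7, …
ICs: h(0) = 0, h′(0) = -2.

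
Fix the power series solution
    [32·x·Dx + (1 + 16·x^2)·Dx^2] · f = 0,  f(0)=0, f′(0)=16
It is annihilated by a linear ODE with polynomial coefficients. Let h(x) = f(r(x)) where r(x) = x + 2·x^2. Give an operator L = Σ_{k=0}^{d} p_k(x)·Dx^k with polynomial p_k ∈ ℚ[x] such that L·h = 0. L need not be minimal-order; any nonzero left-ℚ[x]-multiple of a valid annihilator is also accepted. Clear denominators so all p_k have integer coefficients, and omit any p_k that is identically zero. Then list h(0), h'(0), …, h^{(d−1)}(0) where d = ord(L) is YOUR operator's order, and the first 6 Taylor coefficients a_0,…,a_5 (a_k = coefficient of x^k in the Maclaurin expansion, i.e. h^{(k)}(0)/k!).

f: a_k = 0, 16, 0, -256/3, 0, 4096/5, …
Substitute x→r, Dx→(1/r')Dx; clear ⇒ L₀.
L = (-4 + 32·x + 256·x^2 + 768·x^3 + 768·x^4)·Dx + (1 + 4·x + 16·x^2 + 128·x^3 + 320·x^4 + 256·x^5)·Dx^2  (order 2).
h: a_k = 0, 16, 32, -256/3, -512, -1024/5, …
ICs: h(0) = 0, h′(0) = 16.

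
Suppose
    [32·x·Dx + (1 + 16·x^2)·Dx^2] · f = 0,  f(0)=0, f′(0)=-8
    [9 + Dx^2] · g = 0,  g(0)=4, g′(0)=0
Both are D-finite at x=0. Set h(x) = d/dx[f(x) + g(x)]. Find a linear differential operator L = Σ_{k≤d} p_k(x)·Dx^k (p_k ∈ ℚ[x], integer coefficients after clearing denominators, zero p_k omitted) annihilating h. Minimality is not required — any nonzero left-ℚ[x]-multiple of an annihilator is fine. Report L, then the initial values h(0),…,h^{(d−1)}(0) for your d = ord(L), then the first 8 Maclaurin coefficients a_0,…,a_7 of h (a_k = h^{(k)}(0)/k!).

L = (-52704·x + 967680·x^3 + 663552·x^5) + (-207 + 13104·x^2 + 283392·x^4 + 331776·x^6)·Dx + (-5856·x + 107520·x^3 + 73728·x^5)·Dx^2 + (-23 + 1456·x^2 + 31488·x^4 + 36864·x^6)·Dx^3  (order 3).
h: a_k = -8, -36, 128, 54, -2048, -243/10, 32768, 729/140, …
ICs: h(0) = -8, h′(0) = -36, h′′(0) = 256.

f: a_k = 0, -8, 0, 128/3, 0, -2048/5, 0, 32768/7, …
g: a_k = 4, 0, -18, 0, 27/2, 0, -81/20, 0, …
f+g: L₀ = lclm(L_f,L_g), ord ≤ 2+2.
Differentiate: ansatz ord ≤ ord L₀ ⇒ L.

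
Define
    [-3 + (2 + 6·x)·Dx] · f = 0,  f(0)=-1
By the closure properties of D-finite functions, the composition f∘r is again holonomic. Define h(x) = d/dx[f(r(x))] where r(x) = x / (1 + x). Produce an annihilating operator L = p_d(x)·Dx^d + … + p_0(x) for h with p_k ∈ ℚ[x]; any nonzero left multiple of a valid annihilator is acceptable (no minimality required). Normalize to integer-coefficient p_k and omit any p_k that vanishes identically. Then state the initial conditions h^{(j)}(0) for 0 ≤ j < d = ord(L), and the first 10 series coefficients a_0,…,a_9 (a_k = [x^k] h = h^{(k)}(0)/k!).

L = (-7 - 16·x) + (-2 - 10·x - 8·x^2)·Dx  (order 1).
h: a_k = -3/2, 21/4, -261/16, 1677/32, -45345/256, 318915/512, -4608345/2048, 33903165/4096, -2020675545/65536, 15193591815/131072, …
ICs: h(0) = -3/2.

f: a_k = -1, -3/2, 9/8, -27/16, 405/128, -1701/256, 15309/1024, -72171/2048, 2814669/32768, -14073345/65536, …
Change of var in L_f (x↦r) gives L₀.
Differentiate: ansatz ord ≤ ord L₀ ⇒ L.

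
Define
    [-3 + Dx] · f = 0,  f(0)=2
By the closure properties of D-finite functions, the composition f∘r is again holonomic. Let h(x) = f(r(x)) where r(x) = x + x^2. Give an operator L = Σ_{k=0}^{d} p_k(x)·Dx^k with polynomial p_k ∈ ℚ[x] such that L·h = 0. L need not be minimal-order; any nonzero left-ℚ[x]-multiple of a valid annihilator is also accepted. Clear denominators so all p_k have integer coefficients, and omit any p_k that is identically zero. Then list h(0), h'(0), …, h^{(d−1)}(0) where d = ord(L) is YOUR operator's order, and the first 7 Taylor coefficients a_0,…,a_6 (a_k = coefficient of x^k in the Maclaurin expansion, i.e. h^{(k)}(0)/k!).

f: a_k = 2, 6, 9, 9, 27/4, 81/20, 81/40, …
L₀ from L_f via x↦r, Dx↦r'^{-1}Dx.
L = (-3 - 6·x) + Dx  (order 1).
h: a_k = 2, 6, 15, 27, 171/4, 1161/20, 2871/40, …
ICs: h(0) = 2.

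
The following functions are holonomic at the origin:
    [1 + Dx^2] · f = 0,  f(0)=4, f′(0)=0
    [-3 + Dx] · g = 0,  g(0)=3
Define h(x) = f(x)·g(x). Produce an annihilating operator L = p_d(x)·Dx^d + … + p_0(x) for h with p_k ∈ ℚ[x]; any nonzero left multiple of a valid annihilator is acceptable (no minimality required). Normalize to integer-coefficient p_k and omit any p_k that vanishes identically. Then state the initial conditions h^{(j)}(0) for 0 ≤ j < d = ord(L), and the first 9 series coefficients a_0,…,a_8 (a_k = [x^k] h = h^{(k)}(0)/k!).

f: a_k = 4, 0, -2, 0, 1/6, 0, -1/180, 0, 1/10080, …
g: a_k = 3, 9, 27/2, 27/2, 81/8, 243/40, 243/80, 729/560, 2187/4480, …
L₀ := L_f ⊗_s L_g (sym. prod.), ord ≤ 2.
L = 10 - 6·Dx + Dx^2  (order 2).
h: a_k = 12, 36, 48, 36, 14, -6/5, -88/15, -166/35, -527/210, …
ICs: h(0) = 12, h′(0) = 36.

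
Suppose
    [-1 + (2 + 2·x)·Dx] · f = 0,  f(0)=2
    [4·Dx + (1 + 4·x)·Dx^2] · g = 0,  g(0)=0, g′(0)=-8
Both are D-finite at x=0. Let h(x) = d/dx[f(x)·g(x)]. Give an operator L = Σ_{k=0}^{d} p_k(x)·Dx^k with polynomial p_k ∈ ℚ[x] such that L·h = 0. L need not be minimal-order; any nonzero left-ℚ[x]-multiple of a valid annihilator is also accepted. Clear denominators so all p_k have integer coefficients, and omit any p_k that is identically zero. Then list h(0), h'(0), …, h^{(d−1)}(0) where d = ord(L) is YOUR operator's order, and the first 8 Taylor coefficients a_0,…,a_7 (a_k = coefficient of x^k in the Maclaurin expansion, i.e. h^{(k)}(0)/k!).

f: a_k = 2, 1, -1/4, 1/8, -5/64, 7/128, -21/512, 33/1024, …
g: a_k = 0, -8, 16, -128/3, 128, -2048/5, 4096/3, -32768/7, …
L₀ := L_f ⊗_s L_g (sym. prod.), ord ≤ 2.
h₀' ⇒ L via d/dx closure of L₀.
L = (-83 - 40·x + 16·x^2) + (-196 - 372·x - 48·x^2 + 128·x^3)·Dx + (-20 - 104·x - 84·x^2 + 64·x^3 + 64·x^4)·Dx^2  (order 2).
h: a_k = -16, 48, -202, 2500/3, -81349/24, 547691/40, -52913387/960, 372033667/1680, …
ICs: h(0) = -16, h′(0) = 48.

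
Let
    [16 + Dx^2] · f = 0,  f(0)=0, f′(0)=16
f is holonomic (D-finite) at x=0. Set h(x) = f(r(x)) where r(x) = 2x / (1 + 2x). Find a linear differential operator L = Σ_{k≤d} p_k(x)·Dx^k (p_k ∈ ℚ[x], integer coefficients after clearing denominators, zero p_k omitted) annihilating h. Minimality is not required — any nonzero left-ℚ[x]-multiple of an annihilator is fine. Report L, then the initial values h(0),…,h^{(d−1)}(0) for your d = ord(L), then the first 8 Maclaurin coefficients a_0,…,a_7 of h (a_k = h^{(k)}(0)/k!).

L = 64 + (4 + 24·x + 48·x^2 + 32·x^3)·Dx + (1 + 8·x + 24·x^2 + 32·x^3 + 16·x^4)·Dx^2  (order 2).
h: a_k = 0, 32, -64, -640/3, 1792, -98816/15, 15360, -5040128/315, …
ICs: h(0) = 0, h′(0) = 32.

f: a_k = 0, 16, 0, -128/3, 0, 512/15, 0, -4096/315, …
Substitute x→r, Dx→(1/r')Dx; clear ⇒ L₀.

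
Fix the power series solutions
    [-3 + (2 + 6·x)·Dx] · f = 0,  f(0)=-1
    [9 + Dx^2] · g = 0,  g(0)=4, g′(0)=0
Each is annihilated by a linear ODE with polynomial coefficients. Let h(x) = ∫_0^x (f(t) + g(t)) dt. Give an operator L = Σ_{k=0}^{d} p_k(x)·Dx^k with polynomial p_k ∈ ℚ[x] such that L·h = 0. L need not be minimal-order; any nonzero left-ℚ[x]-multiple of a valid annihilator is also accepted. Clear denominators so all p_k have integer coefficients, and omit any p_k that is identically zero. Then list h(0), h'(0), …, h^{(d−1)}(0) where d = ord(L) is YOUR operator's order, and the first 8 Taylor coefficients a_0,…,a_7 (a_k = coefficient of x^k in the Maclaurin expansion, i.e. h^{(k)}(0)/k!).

f: a_k = -1, -3/2, 9/8, -27/16, 405/128, -1701/256, 15309/1024, -72171/2048, …
g: a_k = 4, 0, -18, 0, 27/2, 0, -81/20, 0, …
Sum ⇒ L₀ = lclm(L_f,L_g) in ℚ(x)⟨Dx⟩.
h=∫₀ˣh₀: take L = L₀·Dx.
L = (-63 - 216·x - 324·x^2)·Dx + (18 + 198·x + 648·x^2 + 648·x^3)·Dx^2 + (-7 - 24·x - 36·x^2)·Dx^3 + (2 + 22·x + 72·x^2 + 72·x^3)·Dx^4  (order 4).
h: a_k = 0, 3, -3/4, -45/8, -27/64, 2133/640, -567/512, 55809/35840, …
ICs: h(0) = 0, h′(0) = 3, h′′(0) = -3/2, h′′′(0) = -135/4.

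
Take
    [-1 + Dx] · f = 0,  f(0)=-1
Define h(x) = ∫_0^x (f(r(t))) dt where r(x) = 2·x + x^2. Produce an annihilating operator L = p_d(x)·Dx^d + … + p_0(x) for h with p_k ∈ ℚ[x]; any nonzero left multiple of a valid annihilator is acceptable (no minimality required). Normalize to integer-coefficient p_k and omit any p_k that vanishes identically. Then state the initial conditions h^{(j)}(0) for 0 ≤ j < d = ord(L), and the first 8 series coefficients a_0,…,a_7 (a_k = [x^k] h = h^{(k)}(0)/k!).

L = (-2 - 2·x)·Dx + Dx^2  (order 2).
h: a_k = 0, -1, -1, -1, -5/6, -19/30, -13/30, -173/630, …
ICs: h(0) = 0, h′(0) = -1.

f: a_k = -1, -1, -1/2, -1/6, -1/24, -1/120, -1/720, -1/5040, …
Substitute x→r, Dx→(1/r')Dx; clear ⇒ L₀.
h=∫h₀ ⇒ L = L₀·Dx.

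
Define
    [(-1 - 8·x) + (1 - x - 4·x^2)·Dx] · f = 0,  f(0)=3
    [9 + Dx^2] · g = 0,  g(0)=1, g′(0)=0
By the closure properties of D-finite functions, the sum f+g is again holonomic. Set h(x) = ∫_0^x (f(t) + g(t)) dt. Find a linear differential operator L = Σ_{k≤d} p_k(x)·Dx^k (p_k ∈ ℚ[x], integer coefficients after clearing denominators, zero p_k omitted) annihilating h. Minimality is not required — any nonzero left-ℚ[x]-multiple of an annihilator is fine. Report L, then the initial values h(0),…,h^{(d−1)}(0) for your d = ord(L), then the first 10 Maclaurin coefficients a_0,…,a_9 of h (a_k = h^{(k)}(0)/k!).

L = (567 + 4806·x + 3321·x^2 + 9936·x^3 + 6480·x^4 + 10368·x^5)·Dx + (-171 + 117·x + 441·x^2 - 135·x^3 + 540·x^4 + 3888·x^5 + 5184·x^6)·Dx^2 + (63 + 534·x + 369·x^2 + 1104·x^3 + 720·x^4 + 1152·x^5)·Dx^3 + (-19 + 13·x + 49·x^2 - 15·x^3 + 60·x^4 + 432·x^5 + 576·x^6)·Dx^4  (order 4).
h: a_k = 0, 4, 3/2, 7/2, 27/4, 723/40, 65/2, 43359/560, 1323/8, 5219443/13440, …
ICs: h(0) = 0, h′(0) = 4, h′′(0) = 3, h′′′(0) = 21.

f: a_k = 3, 3, 15, 27, 87, 195, 543, 1323, 3495, 8787, …
g: a_k = 1, 0, -9/2, 0, 27/8, 0, -81/80, 0, 729/4480, 0, …
f+g: L₀ = lclm(L_f,L_g), ord ≤ 1+2.
Integrate: L := L₀·Dx.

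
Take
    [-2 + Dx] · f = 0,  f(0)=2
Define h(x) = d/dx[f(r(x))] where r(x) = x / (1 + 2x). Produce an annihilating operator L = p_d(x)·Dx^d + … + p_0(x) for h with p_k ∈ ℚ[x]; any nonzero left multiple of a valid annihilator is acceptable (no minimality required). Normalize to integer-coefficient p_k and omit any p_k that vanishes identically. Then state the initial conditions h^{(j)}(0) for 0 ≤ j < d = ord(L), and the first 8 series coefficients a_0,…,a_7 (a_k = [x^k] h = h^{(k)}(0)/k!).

L = (-2 - 8·x) + (-1 - 4·x - 4·x^2)·Dx  (order 1).
h: a_k = 4, -8, 8, 16/3, -152/3, 2416/15, -17456/45, 250912/315, …
ICs: h(0) = 4.

f: a_k = 2, 4, 4, 8/3, 4/3, 8/15, 8/45, 16/315, …
f∘r: x↦r, Dx↦Dx/r' in L_f ⇒ L₀.
Derive L from L₀ (diff closure).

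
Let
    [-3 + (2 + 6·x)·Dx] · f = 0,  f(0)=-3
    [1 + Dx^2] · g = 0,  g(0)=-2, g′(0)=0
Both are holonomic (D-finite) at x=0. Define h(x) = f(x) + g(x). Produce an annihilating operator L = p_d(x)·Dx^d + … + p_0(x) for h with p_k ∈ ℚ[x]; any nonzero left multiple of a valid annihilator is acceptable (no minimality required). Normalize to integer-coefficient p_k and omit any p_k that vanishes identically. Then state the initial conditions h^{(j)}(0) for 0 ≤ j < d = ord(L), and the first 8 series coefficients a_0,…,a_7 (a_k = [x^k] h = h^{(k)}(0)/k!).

f: a_k = -3, -9/2, 27/8, -81/16, 1215/128, -5103/256, 45927/1024, -216513/2048, …
g: a_k = -2, 0, 1, 0, -1/12, 0, 1/360, 0, …
Sum ⇒ L₀ = lclm(L_f,L_g) in ℚ(x)⟨Dx⟩.
L = (-93 - 72·x - 108·x^2) + (-10 + 18·x + 216·x^2 + 216·x^3)·Dx + (-93 - 72·x - 108·x^2)·Dx^2 + (-10 + 18·x + 216·x^2 + 216·x^3)·Dx^3  (order 3).
h: a_k = -5, -9/2, 35/8, -81/16, 3613/384, -5103/256, 2066843/46080, -216513/2048, …
ICs: h(0) = -5, h′(0) = -9/2, h′′(0) = 35/4.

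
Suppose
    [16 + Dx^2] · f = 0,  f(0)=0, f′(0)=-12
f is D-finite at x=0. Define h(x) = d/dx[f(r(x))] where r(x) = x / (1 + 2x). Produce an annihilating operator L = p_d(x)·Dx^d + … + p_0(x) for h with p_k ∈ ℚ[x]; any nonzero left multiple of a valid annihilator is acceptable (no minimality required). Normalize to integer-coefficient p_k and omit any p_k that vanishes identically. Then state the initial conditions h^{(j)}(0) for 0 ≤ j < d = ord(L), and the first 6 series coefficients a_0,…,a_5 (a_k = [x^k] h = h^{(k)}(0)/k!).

L = (40 + 96·x + 96·x^2) + (12 + 72·x + 144·x^2 + 96·x^3)·Dx + (1 + 8·x + 24·x^2 + 32·x^3 + 16·x^4)·Dx^2  (order 2).
h: a_k = -12, 48, -48, -384, 2752, -11520, …
ICs: h(0) = -12, h′(0) = 48.

f: a_k = 0, -12, 0, 32, 0, -128/5, …
f∘r: x↦r, Dx↦Dx/r' in L_f ⇒ L₀.
h=h₀': d/dx-closure on L₀ ⇒ L.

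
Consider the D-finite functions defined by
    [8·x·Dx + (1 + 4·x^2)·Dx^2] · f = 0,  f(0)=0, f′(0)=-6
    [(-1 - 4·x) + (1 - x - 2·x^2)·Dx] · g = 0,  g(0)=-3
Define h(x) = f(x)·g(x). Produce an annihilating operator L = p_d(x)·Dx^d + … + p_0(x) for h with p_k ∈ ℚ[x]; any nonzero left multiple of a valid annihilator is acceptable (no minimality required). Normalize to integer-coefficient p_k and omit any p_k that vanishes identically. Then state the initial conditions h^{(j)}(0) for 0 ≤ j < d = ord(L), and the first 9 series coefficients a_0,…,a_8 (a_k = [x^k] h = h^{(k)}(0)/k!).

f: a_k = 0, -6, 0, 8, 0, -96/5, 0, 384/7, 0, …
g: a_k = -3, -3, -9, -15, -33, -63, -129, -255, -513, …
Sym-product of L_f,L_g gives L₀ (≤ ord 2).
L = (4 + 8·x + 48·x^2) + (2 + 16·x^2 + 48·x^3)·Dx + (-1 + x - 2·x^2 + 4·x^3 + 8·x^4)·Dx^2  (order 2).
h: a_k = 0, 18, 18, 30, 66, 918/5, 1578/5, 18138/35, 8046/7, …
ICs: h(0) = 0, h′(0) = 18.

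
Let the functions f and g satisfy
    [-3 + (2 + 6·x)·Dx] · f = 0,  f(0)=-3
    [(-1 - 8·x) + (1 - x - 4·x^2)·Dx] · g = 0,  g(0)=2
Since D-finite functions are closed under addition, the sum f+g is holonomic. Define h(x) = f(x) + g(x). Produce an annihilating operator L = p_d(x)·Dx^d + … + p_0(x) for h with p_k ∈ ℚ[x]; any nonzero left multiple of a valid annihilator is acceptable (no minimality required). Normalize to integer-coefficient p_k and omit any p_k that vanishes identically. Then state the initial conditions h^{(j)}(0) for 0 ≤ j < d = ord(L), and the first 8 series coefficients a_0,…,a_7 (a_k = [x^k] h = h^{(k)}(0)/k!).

L = (69 + 387·x + 900·x^2 + 1440·x^3) + (-49 - 318·x - 1257·x^2 - 3240·x^3 - 3600·x^4)·Dx + (-2 + 46·x + 234·x^2 - 86·x^3 - 1440·x^4 - 1440·x^5)·Dx^2  (order 2).
h: a_k = -1, -5/2, 107/8, 207/16, 8639/128, 28177/256, 416615/1024, 1589823/2048, …
ICs: h(0) = -1, h′(0) = -5/2.

f: a_k = -3, -9/2, 27/8, -81/16, 1215/128, -5103/256, 45927/1024, -216513/2048, …
g: a_k = 2, 2, 10, 18, 58, 130, 362, 882, …
h₀=f+g: left-lcm gives L₀, ord ≤ 2.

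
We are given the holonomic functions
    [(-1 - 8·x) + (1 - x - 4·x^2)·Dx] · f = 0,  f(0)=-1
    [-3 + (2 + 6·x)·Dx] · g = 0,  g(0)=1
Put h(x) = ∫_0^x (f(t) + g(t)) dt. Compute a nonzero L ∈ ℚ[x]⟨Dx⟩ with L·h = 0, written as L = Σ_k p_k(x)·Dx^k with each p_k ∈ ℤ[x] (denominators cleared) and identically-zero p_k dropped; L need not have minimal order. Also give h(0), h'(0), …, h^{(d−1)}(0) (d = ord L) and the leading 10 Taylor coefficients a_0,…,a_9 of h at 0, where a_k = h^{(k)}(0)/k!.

f: a_k = -1, -1, -5, -9, -29, -65, -181, -441, -1165, -2929, …
g: a_k = 1, 3/2, -9/8, 27/16, -405/128, 1701/256, -15309/1024, 72171/2048, -2814669/32768, 14073345/65536, …
L₀ := lclm(L_f,L_g); ord L₀ ≤ 1+1.
∫: right-multiply L₀ by Dx.
L = (-69 - 387·x - 900·x^2 - 1440·x^3)·Dx + (49 + 318·x + 1257·x^2 + 3240·x^3 + 3600·x^4)·Dx^2 + (2 - 46·x - 234·x^2 + 86·x^3 + 1440·x^4 + 1440·x^5)·Dx^3  (order 3).
h: a_k = 0, 0, 1/4, -49/24, -117/64, -4117/640, -14939/1536, -200653/7168, -830997/16384, -40989389/294912, …
ICs: h(0) = 0, h′(0) = 0, h′′(0) = 1/2.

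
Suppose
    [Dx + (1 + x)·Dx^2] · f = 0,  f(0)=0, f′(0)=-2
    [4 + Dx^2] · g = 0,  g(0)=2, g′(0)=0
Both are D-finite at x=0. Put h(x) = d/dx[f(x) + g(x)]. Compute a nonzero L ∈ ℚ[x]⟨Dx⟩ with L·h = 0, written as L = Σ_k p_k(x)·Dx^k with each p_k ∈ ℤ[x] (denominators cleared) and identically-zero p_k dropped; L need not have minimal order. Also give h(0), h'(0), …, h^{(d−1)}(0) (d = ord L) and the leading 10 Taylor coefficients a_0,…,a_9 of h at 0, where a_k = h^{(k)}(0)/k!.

f: a_k = 0, -2, 1, -2/3, 1/2, -2/5, 1/3, -2/7, 1/4, -2/9, …
g: a_k = 2, 0, -4, 0, 4/3, 0, -8/45, 0, 4/315, 0, …
Sum ⇒ L₀ = lclm(L_f,L_g) in ℚ(x)⟨Dx⟩.
Derive L from L₀ (diff closure).
L = (20 + 16·x + 8·x^2) + (12 + 28·x + 24·x^2 + 8·x^3)·Dx + (5 + 4·x + 2·x^2)·Dx^2 + (3 + 7·x + 6·x^2 + 2·x^3)·Dx^3  (order 3).
h: a_k = -2, -6, -2, 22/3, -2, 14/15, -2, 662/315, -2, 5654/2835, …
ICs: h(0) = -2, h′(0) = -6, h′′(0) = -4.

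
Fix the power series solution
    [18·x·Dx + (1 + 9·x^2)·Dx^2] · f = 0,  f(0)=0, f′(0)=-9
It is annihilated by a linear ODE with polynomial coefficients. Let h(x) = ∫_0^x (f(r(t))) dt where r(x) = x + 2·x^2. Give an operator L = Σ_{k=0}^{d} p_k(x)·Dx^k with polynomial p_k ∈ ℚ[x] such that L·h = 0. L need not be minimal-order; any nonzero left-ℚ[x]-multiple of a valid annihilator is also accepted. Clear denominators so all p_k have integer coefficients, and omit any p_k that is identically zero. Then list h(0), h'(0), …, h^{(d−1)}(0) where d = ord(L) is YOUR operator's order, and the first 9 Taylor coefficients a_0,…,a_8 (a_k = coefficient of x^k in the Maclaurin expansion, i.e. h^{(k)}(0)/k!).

L = (-4 + 18·x + 144·x^2 + 432·x^3 + 432·x^4)·Dx^2 + (1 + 4·x + 9·x^2 + 72·x^3 + 180·x^4 + 144·x^5)·Dx^3  (order 3).
h: a_k = 0, 0, -9/2, -6, 27/4, 162/5, 297/10, -1242/7, -34263/56, …
ICs: h(0) = 0, h′(0) = 0, h′′(0) = -9.

f: a_k = 0, -9, 0, 27, 0, -729/5, 0, 6561/7, 0, …
Substitute x→r, Dx→(1/r')Dx; clear ⇒ L₀.
∫: right-multiply L₀ by Dx.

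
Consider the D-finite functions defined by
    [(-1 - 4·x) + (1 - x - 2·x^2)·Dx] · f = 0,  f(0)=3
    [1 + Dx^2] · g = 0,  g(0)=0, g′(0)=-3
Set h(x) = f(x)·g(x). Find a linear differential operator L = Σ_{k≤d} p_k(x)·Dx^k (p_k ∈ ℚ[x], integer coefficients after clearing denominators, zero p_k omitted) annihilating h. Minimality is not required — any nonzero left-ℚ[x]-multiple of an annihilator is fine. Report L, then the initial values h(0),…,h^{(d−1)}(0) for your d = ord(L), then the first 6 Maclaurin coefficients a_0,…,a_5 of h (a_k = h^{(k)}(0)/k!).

f: a_k = 3, 3, 9, 15, 33, 63, …
g: a_k = 0, -3, 0, 1/2, 0, -1/40, …
Sym-product of L_f,L_g gives L₀ (≤ ord 2).
L = (3 + x + 2·x^2) + (2 + 8·x)·Dx + (-1 + x + 2·x^2)·Dx^2  (order 2).
h: a_k = 0, -9, -9, -51/2, -87/2, -3783/40, …
ICs: h(0) = 0, h′(0) = -9.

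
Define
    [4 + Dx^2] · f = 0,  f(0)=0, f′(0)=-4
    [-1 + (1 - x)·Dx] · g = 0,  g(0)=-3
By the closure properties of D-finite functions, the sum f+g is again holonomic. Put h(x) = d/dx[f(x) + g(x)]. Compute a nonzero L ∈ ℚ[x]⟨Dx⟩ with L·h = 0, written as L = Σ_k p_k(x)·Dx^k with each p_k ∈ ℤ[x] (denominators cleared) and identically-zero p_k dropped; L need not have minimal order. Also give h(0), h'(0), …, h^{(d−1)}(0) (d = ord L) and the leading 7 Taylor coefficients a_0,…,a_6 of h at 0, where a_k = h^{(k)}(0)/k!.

L = (64 - 32·x + 16·x^2) + (-20 + 36·x - 24·x^2 + 8·x^3)·Dx + (16 - 8·x + 4·x^2)·Dx^2 + (-5 + 9·x - 6·x^2 + 2·x^3)·Dx^3  (order 3).
h: a_k = -7, -6, -1, -12, -53/3, -18, -929/45, …
ICs: h(0) = -7, h′(0) = -6, h′′(0) = -2.

f: a_k = 0, -4, 0, 8/3, 0, -8/15, 0, …
g: a_k = -3, -3, -3, -3, -3, -3, -3, …
Weyl lclm of L_f,L_g ⇒ L₀ (ord ≤ 3).
h₀' ⇒ L via d/dx closure of L₀.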